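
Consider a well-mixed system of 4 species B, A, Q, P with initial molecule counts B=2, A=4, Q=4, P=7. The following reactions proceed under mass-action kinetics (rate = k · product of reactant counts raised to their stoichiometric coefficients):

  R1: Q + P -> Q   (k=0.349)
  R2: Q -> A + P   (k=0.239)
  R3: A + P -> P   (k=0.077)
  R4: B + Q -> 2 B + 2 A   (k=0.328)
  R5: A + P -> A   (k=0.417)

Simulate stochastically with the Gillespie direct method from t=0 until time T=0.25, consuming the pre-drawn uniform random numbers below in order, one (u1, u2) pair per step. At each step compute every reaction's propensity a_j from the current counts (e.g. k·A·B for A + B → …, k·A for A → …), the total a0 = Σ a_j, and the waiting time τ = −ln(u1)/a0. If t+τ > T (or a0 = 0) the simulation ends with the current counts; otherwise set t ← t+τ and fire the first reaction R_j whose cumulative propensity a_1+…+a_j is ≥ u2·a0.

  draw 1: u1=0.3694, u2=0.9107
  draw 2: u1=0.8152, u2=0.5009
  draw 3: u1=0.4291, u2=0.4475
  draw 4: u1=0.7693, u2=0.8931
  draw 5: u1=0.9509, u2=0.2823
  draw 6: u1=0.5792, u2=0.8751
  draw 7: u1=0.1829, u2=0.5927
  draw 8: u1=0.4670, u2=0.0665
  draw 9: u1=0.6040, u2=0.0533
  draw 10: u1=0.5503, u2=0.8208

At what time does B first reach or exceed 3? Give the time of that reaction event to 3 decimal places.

t=0.000: B=2 A=4 Q=4 P=7
Draw 1: a1=9.772, a2=0.956, a3=2.156, a4=2.624, a5=11.676, a0=27.184; τ=−ln(0.3694)/27.184=0.037 → t=0.037; u2·a0=0.9107·27.184=24.756; a1+…+a4=15.508 < 24.756 ≤ a1+…+a5=27.184 → R5 fires; B=2 A=4 Q=4 P=6
Draw 2: a1=8.376, a2=0.956, a3=1.848, a4=2.624, a5=10.008, a0=23.812; τ=−ln(0.8152)/23.812=0.009 → t=0.045; u2·a0=0.5009·23.812=11.927; a1+…+a3=11.180 < 11.927 ≤ a1+…+a4=13.804 → R4 fires; B=3 A=6 Q=3 P=6
Draw 3: a1=6.282, a2=0.717, a3=2.772, a4=2.952, a5=15.012, a0=27.735; τ=−ln(0.4291)/27.735=0.031 → t=0.076; u2·a0=0.4475·27.735=12.411; a1+…+a3=9.771 < 12.411 ≤ a1+…+a4=12.723 → R4 fires; B=4 A=8 Q=2 P=6
Draw 4: a1=4.188, a2=0.478, a3=3.696, a4=2.624, a5=20.016, a0=31.002; τ=−ln(0.7693)/31.002=0.008 → t=0.084; u2·a0=0.8931·31.002=27.688; a1+…+a4=10.986 < 27.688 ≤ a1+…+a5=31.002 → R5 fires; B=4 A=8 Q=2 P=5
Draw 5: a1=3.490, a2=0.478, a3=3.080, a4=2.624, a5=16.680, a0=26.352; τ=−ln(0.9509)/26.352=0.002 → t=0.086; u2·a0=0.2823·26.352=7.439; a1+…+a3=7.048 < 7.439 ≤ a1+…+a4=9.672 → R4 fires; B=5 A=10 Q=1 P=5
Draw 6: a1=1.745, a2=0.239, a3=3.850, a4=1.640, a5=20.850, a0=28.324; τ=−ln(0.5792)/28.324=0.019 → t=0.105; u2·a0=0.8751·28.324=24.786; a1+…+a4=7.474 < 24.786 ≤ a1+…+a5=28.324 → R5 fires; B=5 A=10 Q=1 P=4
Draw 7: a1=1.396, a2=0.239, a3=3.080, a4=1.640, a5=16.680, a0=23.035; τ=−ln(0.1829)/23.035=0.074 → t=0.179; u2·a0=0.5927·23.035=13.653; a1+…+a4=6.355 < 13.653 ≤ a1+…+a5=23.035 → R5 fires; B=5 A=10 Q=1 P=3
Draw 8: a1=1.047, a2=0.239, a3=2.310, a4=1.640, a5=12.510, a0=17.746; τ=−ln(0.4670)/17.746=0.043 → t=0.222; u2·a0=0.0665·17.746=1.180; a1=1.047 < 1.180 ≤ a1+a2=1.286 → R2 fires; B=5 A=11 Q=0 P=4
Draw 9: a1=0.000, a2=0.000, a3=3.388, a4=0.000, a5=18.348, a0=21.736; τ=−ln(0.6040)/21.736=0.023 → t=0.245; u2·a0=0.0533·21.736=1.159; a1+a2=0.000 < 1.159 ≤ a1+…+a3=3.388 → R3 fires; B=5 A=10 Q=0 P=4
Draw 10: a1=0.000, a2=0.000, a3=3.080, a4=0.000, a5=16.680, a0=19.760; τ=−ln(0.5503)/19.760=0.030 → t=0.275 > T=0.25: stop.
B first becomes ≥ 3 when it reaches 3 at the event at t=0.045.

Threshold first reached at t = 0.045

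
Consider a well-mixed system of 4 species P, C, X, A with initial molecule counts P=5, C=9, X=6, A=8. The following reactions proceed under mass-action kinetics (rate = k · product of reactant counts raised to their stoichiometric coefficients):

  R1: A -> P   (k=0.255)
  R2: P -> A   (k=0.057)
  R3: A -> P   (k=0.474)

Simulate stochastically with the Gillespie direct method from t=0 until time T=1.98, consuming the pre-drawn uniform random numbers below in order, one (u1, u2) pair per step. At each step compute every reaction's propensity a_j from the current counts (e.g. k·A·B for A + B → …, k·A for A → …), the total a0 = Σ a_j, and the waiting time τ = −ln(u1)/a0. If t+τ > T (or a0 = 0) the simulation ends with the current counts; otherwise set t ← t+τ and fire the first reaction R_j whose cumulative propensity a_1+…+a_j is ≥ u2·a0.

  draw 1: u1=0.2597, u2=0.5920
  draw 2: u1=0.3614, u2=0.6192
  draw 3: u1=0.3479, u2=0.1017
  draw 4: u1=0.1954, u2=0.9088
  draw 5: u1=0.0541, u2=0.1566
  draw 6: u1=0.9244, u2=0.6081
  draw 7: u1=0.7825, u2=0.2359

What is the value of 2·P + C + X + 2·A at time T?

Check how each reaction changes W = 2·P + C + X + 2·A (weight of products minus weight of reactants):
R1: A -> P: (2·1) − (2·1) = 2 − 2 = 0
R2: P -> A: (2·1) − (2·1) = 2 − 2 = 0
R3: A -> P: (2·1) − (2·1) = 2 − 2 = 0
Every reaction leaves W unchanged, so W is conserved and no simulation is needed: W(T) = W(0) = 2·5 + 9 + 6 + 2·8 = 41

Value at T = 41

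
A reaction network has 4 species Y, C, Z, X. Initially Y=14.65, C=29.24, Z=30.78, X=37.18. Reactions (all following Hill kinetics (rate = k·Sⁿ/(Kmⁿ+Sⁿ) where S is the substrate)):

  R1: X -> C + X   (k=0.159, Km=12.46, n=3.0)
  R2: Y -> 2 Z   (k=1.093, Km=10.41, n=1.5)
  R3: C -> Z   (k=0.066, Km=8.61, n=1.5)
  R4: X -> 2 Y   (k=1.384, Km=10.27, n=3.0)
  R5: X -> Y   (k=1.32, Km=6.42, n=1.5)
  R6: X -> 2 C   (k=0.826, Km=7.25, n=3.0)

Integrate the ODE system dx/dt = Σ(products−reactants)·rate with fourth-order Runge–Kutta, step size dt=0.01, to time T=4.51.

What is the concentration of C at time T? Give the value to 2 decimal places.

C at T = 36.97

RK4 with dt=0.01: 451 steps to T=4.51. Trajectory (selected grid times):
t=0.00: Y=14.65 C=29.24 Z=30.78 X=37.18
t=0.50: Y=16.27 C=30.11 Z=31.51 X=35.48
t=1.00: Y=17.86 C=30.97 Z=32.28 X=33.78
t=1.50: Y=19.42 C=31.84 Z=33.08 X=32.10
t=2.00: Y=20.96 C=32.70 Z=33.91 X=30.42
t=2.51: Y=22.51 C=33.57 Z=34.77 X=28.71
t=3.01: Y=24.00 C=34.43 Z=35.64 X=27.05
t=3.51: Y=25.47 C=35.28 Z=36.53 X=25.41
t=4.01: Y=26.90 C=36.13 Z=37.44 X=23.78
t=4.51: Y=28.30 C=36.97 Z=38.35 X=22.17
Read off C at T=4.51: 36.97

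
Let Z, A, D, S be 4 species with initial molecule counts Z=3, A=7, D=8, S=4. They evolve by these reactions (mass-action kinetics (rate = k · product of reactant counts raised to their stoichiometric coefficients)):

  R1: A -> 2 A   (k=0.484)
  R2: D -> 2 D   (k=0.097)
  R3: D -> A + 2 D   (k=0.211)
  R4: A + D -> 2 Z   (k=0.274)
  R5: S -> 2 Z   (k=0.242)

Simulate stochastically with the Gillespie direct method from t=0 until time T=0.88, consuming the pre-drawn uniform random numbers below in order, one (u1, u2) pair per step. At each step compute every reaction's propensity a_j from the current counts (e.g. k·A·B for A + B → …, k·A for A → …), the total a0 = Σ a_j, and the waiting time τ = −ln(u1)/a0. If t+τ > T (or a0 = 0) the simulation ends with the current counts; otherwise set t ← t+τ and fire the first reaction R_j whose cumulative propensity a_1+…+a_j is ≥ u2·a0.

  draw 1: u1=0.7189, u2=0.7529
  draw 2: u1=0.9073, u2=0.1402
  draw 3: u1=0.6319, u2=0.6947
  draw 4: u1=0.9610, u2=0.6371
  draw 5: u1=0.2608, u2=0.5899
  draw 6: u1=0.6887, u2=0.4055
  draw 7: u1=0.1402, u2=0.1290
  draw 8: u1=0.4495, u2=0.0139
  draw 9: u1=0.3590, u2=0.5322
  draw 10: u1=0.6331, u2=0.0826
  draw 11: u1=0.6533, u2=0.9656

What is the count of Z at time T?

Z at T = 15

t=0.000: Z=3 A=7 D=8 S=4
Draw 1: a1=3.388, a2=0.776, a3=1.688, a4=15.344, a5=0.968, a0=22.164; τ=−ln(0.7189)/22.164=0.015 → t=0.015; u2·a0=0.7529·22.164=16.687; a1+…+a3=5.852 < 16.687 ≤ a1+…+a4=21.196 → R4 fires; Z=5 A=6 D=7 S=4
Draw 2: a1=2.904, a2=0.679, a3=1.477, a4=11.508, a5=0.968, a0=17.536; τ=−ln(0.9073)/17.536=0.006 → t=0.020; u2·a0=0.1402·17.536=2.459 ≤ a1=2.904 → R1 fires; Z=5 A=7 D=7 S=4
Draw 3: a1=3.388, a2=0.679, a3=1.477, a4=13.426, a5=0.968, a0=19.938; τ=−ln(0.6319)/19.938=0.023 → t=0.043; u2·a0=0.6947·19.938=13.851; a1+…+a3=5.544 < 13.851 ≤ a1+…+a4=18.970 → R4 fires; Z=7 A=6 D=6 S=4
Draw 4: a1=2.904, a2=0.582, a3=1.266, a4=9.864, a5=0.968, a0=15.584; τ=−ln(0.9610)/15.584=0.003 → t=0.046; u2·a0=0.6371·15.584=9.929; a1+…+a3=4.752 < 9.929 ≤ a1+…+a4=14.616 → R4 fires; Z=9 A=5 D=5 S=4
Draw 5: a1=2.420, a2=0.485, a3=1.055, a4=6.850, a5=0.968, a0=11.778; τ=−ln(0.2608)/11.778=0.114 → t=0.160; u2·a0=0.5899·11.778=6.948; a1+…+a3=3.960 < 6.948 ≤ a1+…+a4=10.810 → R4 fires; Z=11 A=4 D=4 S=4
Draw 6: a1=1.936, a2=0.388, a3=0.844, a4=4.384, a5=0.968, a0=8.520; τ=−ln(0.6887)/8.520=0.044 → t=0.204; u2·a0=0.4055·8.520=3.455; a1+…+a3=3.168 < 3.455 ≤ a1+…+a4=7.552 → R4 fires; Z=13 A=3 D=3 S=4
Draw 7: a1=1.452, a2=0.291, a3=0.633, a4=2.466, a5=0.968, a0=5.810; τ=−ln(0.1402)/5.810=0.338 → t=0.542; u2·a0=0.1290·5.810=0.749 ≤ a1=1.452 → R1 fires; Z=13 A=4 D=3 S=4
Draw 8: a1=1.936, a2=0.291, a3=0.633, a4=3.288, a5=0.968, a0=7.116; τ=−ln(0.4495)/7.116=0.112 → t=0.654; u2·a0=0.0139·7.116=0.099 ≤ a1=1.936 → R1 fires; Z=13 A=5 D=3 S=4
Draw 9: a1=2.420, a2=0.291, a3=0.633, a4=4.110, a5=0.968, a0=8.422; τ=−ln(0.3590)/8.422=0.122 → t=0.776; u2·a0=0.5322·8.422=4.482; a1+…+a3=3.344 < 4.482 ≤ a1+…+a4=7.454 → R4 fires; Z=15 A=4 D=2 S=4
Draw 10: a1=1.936, a2=0.194, a3=0.422, a4=2.192, a5=0.968, a0=5.712; τ=−ln(0.6331)/5.712=0.080 → t=0.856; u2·a0=0.0826·5.712=0.472 ≤ a1=1.936 → R1 fires; Z=15 A=5 D=2 S=4
Draw 11: a1=2.420, a2=0.194, a3=0.422, a4=2.740, a5=0.968, a0=6.744; τ=−ln(0.6533)/6.744=0.063 → t=0.919 > T=0.88: stop.
Read off Z at T=0.88: 15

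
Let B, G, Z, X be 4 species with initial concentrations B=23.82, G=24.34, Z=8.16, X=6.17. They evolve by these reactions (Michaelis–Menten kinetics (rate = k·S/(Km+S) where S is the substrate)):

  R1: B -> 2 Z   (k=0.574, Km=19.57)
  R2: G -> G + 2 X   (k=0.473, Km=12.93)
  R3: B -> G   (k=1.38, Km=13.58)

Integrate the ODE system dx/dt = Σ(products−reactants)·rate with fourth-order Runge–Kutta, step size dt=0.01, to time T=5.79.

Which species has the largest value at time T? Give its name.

RK4 with dt=0.01: 579 steps to T=5.79. Trajectory (selected grid times):
t=0.00: B=23.82 G=24.34 Z=8.16 X=6.17
t=0.64: B=23.06 G=24.90 Z=8.56 X=6.57
t=1.29: B=22.30 G=25.46 Z=8.96 X=6.97
t=1.93: B=21.56 G=26.01 Z=9.35 X=7.38
t=2.57: B=20.83 G=26.54 Z=9.73 X=7.78
t=3.22: B=20.10 G=27.08 Z=10.11 X=8.20
t=3.86: B=19.39 G=27.61 Z=10.48 X=8.61
t=4.50: B=18.70 G=28.12 Z=10.84 X=9.02
t=5.15: B=18.00 G=28.64 Z=11.20 X=9.44
t=5.79: B=17.33 G=29.14 Z=11.55 X=9.86
At T=5.79: B=17.33 G=29.14 Z=11.55 X=9.86; the largest is G.

Dominant species at T: G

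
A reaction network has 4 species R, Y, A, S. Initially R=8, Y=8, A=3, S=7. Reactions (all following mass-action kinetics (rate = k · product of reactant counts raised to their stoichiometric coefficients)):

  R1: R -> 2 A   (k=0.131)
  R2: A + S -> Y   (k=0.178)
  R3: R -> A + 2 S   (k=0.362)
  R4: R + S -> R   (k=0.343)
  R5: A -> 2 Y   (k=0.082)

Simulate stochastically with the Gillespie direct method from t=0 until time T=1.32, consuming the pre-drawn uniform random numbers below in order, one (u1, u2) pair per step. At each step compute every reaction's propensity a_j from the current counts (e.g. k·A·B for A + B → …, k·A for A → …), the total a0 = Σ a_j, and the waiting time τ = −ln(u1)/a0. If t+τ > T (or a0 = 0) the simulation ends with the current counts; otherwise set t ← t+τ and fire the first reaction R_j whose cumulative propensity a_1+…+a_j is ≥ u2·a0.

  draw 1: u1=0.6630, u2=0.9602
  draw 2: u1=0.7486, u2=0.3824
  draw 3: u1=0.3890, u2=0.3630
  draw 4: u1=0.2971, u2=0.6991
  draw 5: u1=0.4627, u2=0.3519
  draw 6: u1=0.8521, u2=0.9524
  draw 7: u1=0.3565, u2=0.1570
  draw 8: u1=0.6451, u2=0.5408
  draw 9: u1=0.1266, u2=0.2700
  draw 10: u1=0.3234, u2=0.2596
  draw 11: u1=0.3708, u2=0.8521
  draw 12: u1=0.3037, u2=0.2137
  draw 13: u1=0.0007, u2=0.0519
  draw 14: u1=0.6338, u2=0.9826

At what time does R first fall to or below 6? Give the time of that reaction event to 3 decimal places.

Threshold first reached at t = 0.521

t=0.000: R=8 Y=8 A=3 S=7
Draw 1: a1=1.048, a2=3.738, a3=2.896, a4=19.208, a5=0.246, a0=27.136; τ=−ln(0.6630)/27.136=0.015 → t=0.015; u2·a0=0.9602·27.136=26.056; a1+…+a3=7.682 < 26.056 ≤ a1+…+a4=26.890 → R4 fires; R=8 Y=8 A=3 S=6
Draw 2: a1=1.048, a2=3.204, a3=2.896, a4=16.464, a5=0.246, a0=23.858; τ=−ln(0.7486)/23.858=0.012 → t=0.027; u2·a0=0.3824·23.858=9.123; a1+…+a3=7.148 < 9.123 ≤ a1+…+a4=23.612 → R4 fires; R=8 Y=8 A=3 S=5
Draw 3: a1=1.048, a2=2.670, a3=2.896, a4=13.720, a5=0.246, a0=20.580; τ=−ln(0.3890)/20.580=0.046 → t=0.073; u2·a0=0.3630·20.580=7.471; a1+…+a3=6.614 < 7.471 ≤ a1+…+a4=20.334 → R4 fires; R=8 Y=8 A=3 S=4
Draw 4: a1=1.048, a2=2.136, a3=2.896, a4=10.976, a5=0.246, a0=17.302; τ=−ln(0.2971)/17.302=0.070 → t=0.143; u2·a0=0.6991·17.302=12.096; a1+…+a3=6.080 < 12.096 ≤ a1+…+a4=17.056 → R4 fires; R=8 Y=8 A=3 S=3
Draw 5: a1=1.048, a2=1.602, a3=2.896, a4=8.232, a5=0.246, a0=14.024; τ=−ln(0.4627)/14.024=0.055 → t=0.198; u2·a0=0.3519·14.024=4.935; a1+a2=2.650 < 4.935 ≤ a1+…+a3=5.546 → R3 fires; R=7 Y=8 A=4 S=5
Draw 6: a1=0.917, a2=3.560, a3=2.534, a4=12.005, a5=0.328, a0=19.344; τ=−ln(0.8521)/19.344=0.008 → t=0.207; u2·a0=0.9524·19.344=18.423; a1+…+a3=7.011 < 18.423 ≤ a1+…+a4=19.016 → R4 fires; R=7 Y=8 A=4 S=4
Draw 7: a1=0.917, a2=2.848, a3=2.534, a4=9.604, a5=0.328, a0=16.231; τ=−ln(0.3565)/16.231=0.064 → t=0.270; u2·a0=0.1570·16.231=2.548; a1=0.917 < 2.548 ≤ a1+a2=3.765 → R2 fires; R=7 Y=9 A=3 S=3
Draw 8: a1=0.917, a2=1.602, a3=2.534, a4=7.203, a5=0.246, a0=12.502; τ=−ln(0.6451)/12.502=0.035 → t=0.305; u2·a0=0.5408·12.502=6.761; a1+…+a3=5.053 < 6.761 ≤ a1+…+a4=12.256 → R4 fires; R=7 Y=9 A=3 S=2
Draw 9: a1=0.917, a2=1.068, a3=2.534, a4=4.802, a5=0.246, a0=9.567; τ=−ln(0.1266)/9.567=0.216 → t=0.521; u2·a0=0.2700·9.567=2.583; a1+a2=1.985 < 2.583 ≤ a1+…+a3=4.519 → R3 fires; R=6 Y=9 A=4 S=4
Draw 10: a1=0.786, a2=2.848, a3=2.172, a4=8.232, a5=0.328, a0=14.366; τ=−ln(0.3234)/14.366=0.079 → t=0.600; u2·a0=0.2596·14.366=3.729; a1+a2=3.634 < 3.729 ≤ a1+…+a3=5.806 → R3 fires; R=5 Y=9 A=5 S=6
Draw 11: a1=0.655, a2=5.340, a3=1.810, a4=10.290, a5=0.410, a0=18.505; τ=−ln(0.3708)/18.505=0.054 → t=0.653; u2·a0=0.8521·18.505=15.768; a1+…+a3=7.805 < 15.768 ≤ a1+…+a4=18.095 → R4 fires; R=5 Y=9 A=5 S=5
Draw 12: a1=0.655, a2=4.450, a3=1.810, a4=8.575, a5=0.410, a0=15.900; τ=−ln(0.3037)/15.900=0.075 → t=0.728; u2·a0=0.2137·15.900=3.398; a1=0.655 < 3.398 ≤ a1+a2=5.105 → R2 fires; R=5 Y=10 A=4 S=4
Draw 13: a1=0.655, a2=2.848, a3=1.810, a4=6.860, a5=0.328, a0=12.501; τ=−ln(0.0007)/12.501=0.581 → t=1.309; u2·a0=0.0519·12.501=0.649 ≤ a1=0.655 → R1 fires; R=4 Y=10 A=6 S=4
Draw 14: a1=0.524, a2=4.272, a3=1.448, a4=5.488, a5=0.492, a0=12.224; τ=−ln(0.6338)/12.224=0.037 → t=1.347 > T=1.32: stop.
R first becomes ≤ 6 when it reaches 6 at the event at t=0.521.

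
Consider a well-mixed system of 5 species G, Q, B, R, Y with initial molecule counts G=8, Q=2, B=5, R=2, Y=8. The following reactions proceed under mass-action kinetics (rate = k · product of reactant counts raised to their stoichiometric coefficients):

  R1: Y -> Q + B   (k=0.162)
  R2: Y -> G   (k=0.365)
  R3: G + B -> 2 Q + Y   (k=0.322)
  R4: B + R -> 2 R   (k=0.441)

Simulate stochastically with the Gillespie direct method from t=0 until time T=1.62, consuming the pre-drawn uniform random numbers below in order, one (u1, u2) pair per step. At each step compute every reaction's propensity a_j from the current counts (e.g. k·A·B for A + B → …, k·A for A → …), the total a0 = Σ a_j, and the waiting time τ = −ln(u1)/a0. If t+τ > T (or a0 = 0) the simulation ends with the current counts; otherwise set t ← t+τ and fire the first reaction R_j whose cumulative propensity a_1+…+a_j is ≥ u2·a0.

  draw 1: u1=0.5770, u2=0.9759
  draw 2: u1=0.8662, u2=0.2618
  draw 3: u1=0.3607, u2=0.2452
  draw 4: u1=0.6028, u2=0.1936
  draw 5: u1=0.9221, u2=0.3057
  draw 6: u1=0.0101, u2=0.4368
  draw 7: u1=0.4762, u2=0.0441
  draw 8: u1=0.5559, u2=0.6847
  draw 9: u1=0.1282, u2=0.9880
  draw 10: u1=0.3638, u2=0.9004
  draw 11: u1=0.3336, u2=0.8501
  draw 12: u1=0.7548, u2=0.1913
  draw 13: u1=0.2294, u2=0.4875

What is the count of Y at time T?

t=0.000: G=8 Q=2 B=5 R=2 Y=8
Draw 1: a1=1.296, a2=2.920, a3=12.880, a4=4.410, a0=21.506; τ=−ln(0.5770)/21.506=0.026 → t=0.026; u2·a0=0.9759·21.506=20.988; a1+…+a3=17.096 < 20.988 ≤ a1+…+a4=21.506 → R4 fires; G=8 Q=2 B=4 R=3 Y=8
Draw 2: a1=1.296, a2=2.920, a3=10.304, a4=5.292, a0=19.812; τ=−ln(0.8662)/19.812=0.007 → t=0.033; u2·a0=0.2618·19.812=5.187; a1+a2=4.216 < 5.187 ≤ a1+…+a3=14.520 → R3 fires; G=7 Q=4 B=3 R=3 Y=9
Draw 3: a1=1.458, a2=3.285, a3=6.762, a4=3.969, a0=15.474; τ=−ln(0.3607)/15.474=0.066 → t=0.099; u2·a0=0.2452·15.474=3.794; a1=1.458 < 3.794 ≤ a1+a2=4.743 → R2 fires; G=8 Q=4 B=3 R=3 Y=8
Draw 4: a1=1.296, a2=2.920, a3=7.728, a4=3.969, a0=15.913; τ=−ln(0.6028)/15.913=0.032 → t=0.131; u2·a0=0.1936·15.913=3.081; a1=1.296 < 3.081 ≤ a1+a2=4.216 → R2 fires; G=9 Q=4 B=3 R=3 Y=7
Draw 5: a1=1.134, a2=2.555, a3=8.694, a4=3.969, a0=16.352; τ=−ln(0.9221)/16.352=0.005 → t=0.135; u2·a0=0.3057·16.352=4.999; a1+a2=3.689 < 4.999 ≤ a1+…+a3=12.383 → R3 fires; G=8 Q=6 B=2 R=3 Y=8
Draw 6: a1=1.296, a2=2.920, a3=5.152, a4=2.646, a0=12.014; τ=−ln(0.0101)/12.014=0.382 → t=0.518; u2·a0=0.4368·12.014=5.248; a1+a2=4.216 < 5.248 ≤ a1+…+a3=9.368 → R3 fires; G=7 Q=8 B=1 R=3 Y=9
Draw 7: a1=1.458, a2=3.285, a3=2.254, a4=1.323, a0=8.320; τ=−ln(0.4762)/8.320=0.089 → t=0.607; u2·a0=0.0441·8.320=0.367 ≤ a1=1.458 → R1 fires; G=7 Q=9 B=2 R=3 Y=8
Draw 8: a1=1.296, a2=2.920, a3=4.508, a4=2.646, a0=11.370; τ=−ln(0.5559)/11.370=0.052 → t=0.659; u2·a0=0.6847·11.370=7.785; a1+a2=4.216 < 7.785 ≤ a1+…+a3=8.724 → R3 fires; G=6 Q=11 B=1 R=3 Y=9
Draw 9: a1=1.458, a2=3.285, a3=1.932, a4=1.323, a0=7.998; τ=−ln(0.1282)/7.998=0.257 → t=0.916; u2·a0=0.9880·7.998=7.902; a1+…+a3=6.675 < 7.902 ≤ a1+…+a4=7.998 → R4 fires; G=6 Q=11 B=0 R=4 Y=9
Draw 10: a1=1.458, a2=3.285, a3=0.000, a4=0.000, a0=4.743; τ=−ln(0.3638)/4.743=0.213 → t=1.129; u2·a0=0.9004·4.743=4.271; a1=1.458 < 4.271 ≤ a1+a2=4.743 → R2 fires; G=7 Q=11 B=0 R=4 Y=8
Draw 11: a1=1.296, a2=2.920, a3=0.000, a4=0.000, a0=4.216; τ=−ln(0.3336)/4.216=0.260 → t=1.389; u2·a0=0.8501·4.216=3.584; a1=1.296 < 3.584 ≤ a1+a2=4.216 → R2 fires; G=8 Q=11 B=0 R=4 Y=7
Draw 12: a1=1.134, a2=2.555, a3=0.000, a4=0.000, a0=3.689; τ=−ln(0.7548)/3.689=0.076 → t=1.465; u2·a0=0.1913·3.689=0.706 ≤ a1=1.134 → R1 fires; G=8 Q=12 B=1 R=4 Y=6
Draw 13: a1=0.972, a2=2.190, a3=2.576, a4=1.764, a0=7.502; τ=−ln(0.2294)/7.502=0.196 → t=1.662 > T=1.62: stop.
Read off Y at T=1.62: 6

Y at T = 6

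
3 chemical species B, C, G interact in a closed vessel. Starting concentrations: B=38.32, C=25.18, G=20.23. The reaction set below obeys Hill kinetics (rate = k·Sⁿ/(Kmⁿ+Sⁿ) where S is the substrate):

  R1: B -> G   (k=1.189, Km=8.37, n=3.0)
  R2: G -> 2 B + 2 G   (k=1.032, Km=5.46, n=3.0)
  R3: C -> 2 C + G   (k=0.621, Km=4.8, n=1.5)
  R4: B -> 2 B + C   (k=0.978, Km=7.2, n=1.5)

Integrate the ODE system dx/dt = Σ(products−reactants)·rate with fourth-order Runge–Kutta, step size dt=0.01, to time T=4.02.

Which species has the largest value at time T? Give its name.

Dominant species at T: B

RK4 with dt=0.01: 402 steps to T=4.02. Trajectory (selected grid times):
t=0.00: B=38.32 C=25.18 G=20.23
t=0.45: B=39.11 C=25.85 G=21.47
t=0.89: B=39.89 C=26.50 G=22.69
t=1.34: B=40.68 C=27.17 G=23.94
t=1.79: B=41.48 C=27.84 G=25.19
t=2.23: B=42.26 C=28.49 G=26.42
t=2.68: B=43.06 C=29.17 G=27.67
t=3.13: B=43.87 C=29.84 G=28.92
t=3.57: B=44.65 C=30.50 G=30.15
t=4.02: B=45.46 C=31.18 G=31.41
At T=4.02: B=45.46 C=31.18 G=31.41; the largest is B.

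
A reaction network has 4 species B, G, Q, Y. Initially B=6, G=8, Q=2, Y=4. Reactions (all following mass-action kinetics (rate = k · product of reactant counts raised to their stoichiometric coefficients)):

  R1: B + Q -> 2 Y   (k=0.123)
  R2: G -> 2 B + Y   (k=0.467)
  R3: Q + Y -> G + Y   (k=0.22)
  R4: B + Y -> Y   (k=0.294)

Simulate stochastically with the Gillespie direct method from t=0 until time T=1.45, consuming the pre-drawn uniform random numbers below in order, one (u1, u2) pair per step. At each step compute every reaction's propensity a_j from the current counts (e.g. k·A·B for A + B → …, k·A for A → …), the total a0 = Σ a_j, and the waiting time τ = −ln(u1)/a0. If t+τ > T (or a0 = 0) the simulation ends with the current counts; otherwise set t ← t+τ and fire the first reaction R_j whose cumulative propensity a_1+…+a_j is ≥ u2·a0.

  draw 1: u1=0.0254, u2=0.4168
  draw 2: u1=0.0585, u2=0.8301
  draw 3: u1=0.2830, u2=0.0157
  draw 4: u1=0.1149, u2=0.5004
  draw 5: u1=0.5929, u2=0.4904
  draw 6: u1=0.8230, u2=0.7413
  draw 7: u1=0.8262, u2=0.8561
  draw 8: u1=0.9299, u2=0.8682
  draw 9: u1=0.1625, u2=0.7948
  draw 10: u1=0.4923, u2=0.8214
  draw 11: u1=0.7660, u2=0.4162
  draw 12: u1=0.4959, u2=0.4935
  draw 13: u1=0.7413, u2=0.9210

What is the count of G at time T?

t=0.000: B=6 G=8 Q=2 Y=4
Draw 1: a1=1.476, a2=3.736, a3=1.760, a4=7.056, a0=14.028; τ=−ln(0.0254)/14.028=0.262 → t=0.262; u2·a0=0.4168·14.028=5.847; a1+a2=5.212 < 5.847 ≤ a1+…+a3=6.972 → R3 fires; B=6 G=9 Q=1 Y=4
Draw 2: a1=0.738, a2=4.203, a3=0.880, a4=7.056, a0=12.877; τ=−ln(0.0585)/12.877=0.220 → t=0.482; u2·a0=0.8301·12.877=10.689; a1+…+a3=5.821 < 10.689 ≤ a1+…+a4=12.877 → R4 fires; B=5 G=9 Q=1 Y=4
Draw 3: a1=0.615, a2=4.203, a3=0.880, a4=5.880, a0=11.578; τ=−ln(0.2830)/11.578=0.109 → t=0.591; u2·a0=0.0157·11.578=0.182 ≤ a1=0.615 → R1 fires; B=4 G=9 Q=0 Y=6
Draw 4: a1=0.000, a2=4.203, a3=0.000, a4=7.056, a0=11.259; τ=−ln(0.1149)/11.259=0.192 → t=0.783; u2·a0=0.5004·11.259=5.634; a1+…+a3=4.203 < 5.634 ≤ a1+…+a4=11.259 → R4 fires; B=3 G=9 Q=0 Y=6
Draw 5: a1=0.000, a2=4.203, a3=0.000, a4=5.292, a0=9.495; τ=−ln(0.5929)/9.495=0.055 → t=0.839; u2·a0=0.4904·9.495=4.656; a1+…+a3=4.203 < 4.656 ≤ a1+…+a4=9.495 → R4 fires; B=2 G=9 Q=0 Y=6
Draw 6: a1=0.000, a2=4.203, a3=0.000, a4=3.528, a0=7.731; τ=−ln(0.8230)/7.731=0.025 → t=0.864; u2·a0=0.7413·7.731=5.731; a1+…+a3=4.203 < 5.731 ≤ a1+…+a4=7.731 → R4 fires; B=1 G=9 Q=0 Y=6
Draw 7: a1=0.000, a2=4.203, a3=0.000, a4=1.764, a0=5.967; τ=−ln(0.8262)/5.967=0.032 → t=0.896; u2·a0=0.8561·5.967=5.108; a1+…+a3=4.203 < 5.108 ≤ a1+…+a4=5.967 → R4 fires; B=0 G=9 Q=0 Y=6
Draw 8: a1=0.000, a2=4.203, a3=0.000, a4=0.000, a0=4.203; τ=−ln(0.9299)/4.203=0.017 → t=0.913; u2·a0=0.8682·4.203=3.649; a1=0.000 < 3.649 ≤ a1+a2=4.203 → R2 fires; B=2 G=8 Q=0 Y=7
Draw 9: a1=0.000, a2=3.736, a3=0.000, a4=4.116, a0=7.852; τ=−ln(0.1625)/7.852=0.231 → t=1.144; u2·a0=0.7948·7.852=6.241; a1+…+a3=3.736 < 6.241 ≤ a1+…+a4=7.852 → R4 fires; B=1 G=8 Q=0 Y=7
Draw 10: a1=0.000, a2=3.736, a3=0.000, a4=2.058, a0=5.794; τ=−ln(0.4923)/5.794=0.122 → t=1.267; u2·a0=0.8214·5.794=4.759; a1+…+a3=3.736 < 4.759 ≤ a1+…+a4=5.794 → R4 fires; B=0 G=8 Q=0 Y=7
Draw 11: a1=0.000, a2=3.736, a3=0.000, a4=0.000, a0=3.736; τ=−ln(0.7660)/3.736=0.071 → t=1.338; u2·a0=0.4162·3.736=1.555; a1=0.000 < 1.555 ≤ a1+a2=3.736 → R2 fires; B=2 G=7 Q=0 Y=8
Draw 12: a1=0.000, a2=3.269, a3=0.000, a4=4.704, a0=7.973; τ=−ln(0.4959)/7.973=0.088 → t=1.426; u2·a0=0.4935·7.973=3.935; a1+…+a3=3.269 < 3.935 ≤ a1+…+a4=7.973 → R4 fires; B=1 G=7 Q=0 Y=8
Draw 13: a1=0.000, a2=3.269, a3=0.000, a4=2.352, a0=5.621; τ=−ln(0.7413)/5.621=0.053 → t=1.479 > T=1.45: stop.
Read off G at T=1.45: 7

G at T = 7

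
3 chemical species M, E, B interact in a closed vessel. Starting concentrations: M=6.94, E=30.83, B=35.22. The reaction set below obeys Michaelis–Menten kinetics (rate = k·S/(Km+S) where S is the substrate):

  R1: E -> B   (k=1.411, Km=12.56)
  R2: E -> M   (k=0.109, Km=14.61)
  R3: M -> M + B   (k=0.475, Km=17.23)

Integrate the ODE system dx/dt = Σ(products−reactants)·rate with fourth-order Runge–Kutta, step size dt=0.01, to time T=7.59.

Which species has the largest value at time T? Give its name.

RK4 with dt=0.01: 759 steps to T=7.59. Trajectory (selected grid times):
t=0.00: M=6.94 E=30.83 B=35.22
t=0.84: M=7.00 E=29.93 B=36.17
t=1.69: M=7.06 E=29.03 B=37.13
t=2.53: M=7.12 E=28.14 B=38.07
t=3.37: M=7.18 E=27.27 B=39.00
t=4.22: M=7.24 E=26.39 B=39.94
t=5.06: M=7.30 E=25.53 B=40.86
t=5.90: M=7.36 E=24.69 B=41.77
t=6.75: M=7.42 E=23.84 B=42.68
t=7.59: M=7.47 E=23.01 B=43.57
At T=7.59: M=7.47 E=23.01 B=43.57; the largest is B.

Dominant species at T: B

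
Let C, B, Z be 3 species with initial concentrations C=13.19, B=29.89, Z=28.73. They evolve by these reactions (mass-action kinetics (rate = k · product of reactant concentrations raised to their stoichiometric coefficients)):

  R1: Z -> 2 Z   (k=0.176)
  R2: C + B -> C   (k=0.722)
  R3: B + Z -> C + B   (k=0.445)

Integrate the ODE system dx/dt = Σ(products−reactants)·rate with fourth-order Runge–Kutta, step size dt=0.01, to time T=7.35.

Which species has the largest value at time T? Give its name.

Dominant species at T: Z

RK4 with dt=0.01: 735 steps to T=7.35. Trajectory (selected grid times):
t=0.00: C=13.19 B=29.89 Z=28.73
t=0.82: C=29.43 B=0.00 Z=14.57
t=1.63: C=29.43 B=0.00 Z=16.80
t=2.45: C=29.43 B=0.00 Z=19.41
t=3.27: C=29.43 B=0.00 Z=22.43
t=4.08: C=29.43 B=0.00 Z=25.86
t=4.90: C=29.43 B=0.00 Z=29.88
t=5.72: C=29.43 B=0.00 Z=34.52
t=6.53: C=29.43 B=0.00 Z=39.81
t=7.35: C=29.43 B=0.00 Z=45.99
At T=7.35: C=29.43 B=0.00 Z=45.99; the largest is Z.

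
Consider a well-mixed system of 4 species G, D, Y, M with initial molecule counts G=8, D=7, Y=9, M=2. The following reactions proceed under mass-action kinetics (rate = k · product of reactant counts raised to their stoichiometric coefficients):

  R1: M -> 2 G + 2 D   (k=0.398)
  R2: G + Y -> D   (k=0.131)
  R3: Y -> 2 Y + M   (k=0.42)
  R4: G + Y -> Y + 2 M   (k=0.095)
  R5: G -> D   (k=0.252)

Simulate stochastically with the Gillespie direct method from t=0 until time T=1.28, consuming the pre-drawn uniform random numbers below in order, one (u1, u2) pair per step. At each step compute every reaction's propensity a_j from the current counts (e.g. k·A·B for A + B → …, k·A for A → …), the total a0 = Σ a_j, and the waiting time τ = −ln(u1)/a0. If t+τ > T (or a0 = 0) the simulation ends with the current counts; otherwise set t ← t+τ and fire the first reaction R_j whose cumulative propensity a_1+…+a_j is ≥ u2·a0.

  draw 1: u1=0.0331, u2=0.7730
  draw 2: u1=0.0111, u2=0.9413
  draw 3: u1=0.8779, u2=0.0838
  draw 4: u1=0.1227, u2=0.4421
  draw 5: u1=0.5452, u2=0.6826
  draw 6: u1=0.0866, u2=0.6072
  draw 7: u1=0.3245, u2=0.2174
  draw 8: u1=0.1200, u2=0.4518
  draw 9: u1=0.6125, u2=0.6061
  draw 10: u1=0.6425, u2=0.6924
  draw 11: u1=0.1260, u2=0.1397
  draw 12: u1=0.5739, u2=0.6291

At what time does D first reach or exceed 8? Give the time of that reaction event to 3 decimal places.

Threshold first reached at t = 0.360

t=0.000: G=8 D=7 Y=9 M=2
Draw 1: a1=0.796, a2=9.432, a3=3.780, a4=6.840, a5=2.016, a0=22.864; τ=−ln(0.0331)/22.864=0.149 → t=0.149; u2·a0=0.7730·22.864=17.674; a1+…+a3=14.008 < 17.674 ≤ a1+…+a4=20.848 → R4 fires; G=7 D=7 Y=9 M=4
Draw 2: a1=1.592, a2=8.253, a3=3.780, a4=5.985, a5=1.764, a0=21.374; τ=−ln(0.0111)/21.374=0.211 → t=0.360; u2·a0=0.9413·21.374=20.119; a1+…+a4=19.610 < 20.119 ≤ a1+…+a5=21.374 → R5 fires; G=6 D=8 Y=9 M=4
Draw 3: a1=1.592, a2=7.074, a3=3.780, a4=5.130, a5=1.512, a0=19.088; τ=−ln(0.8779)/19.088=0.007 → t=0.366; u2·a0=0.0838·19.088=1.600; a1=1.592 < 1.600 ≤ a1+a2=8.666 → R2 fires; G=5 D=9 Y=8 M=4
Draw 4: a1=1.592, a2=5.240, a3=3.360, a4=3.800, a5=1.260, a0=15.252; τ=−ln(0.1227)/15.252=0.138 → t=0.504; u2·a0=0.4421·15.252=6.743; a1=1.592 < 6.743 ≤ a1+a2=6.832 → R2 fires; G=4 D=10 Y=7 M=4
Draw 5: a1=1.592, a2=3.668, a3=2.940, a4=2.660, a5=1.008, a0=11.868; τ=−ln(0.5452)/11.868=0.051 → t=0.555; u2·a0=0.6826·11.868=8.101; a1+a2=5.260 < 8.101 ≤ a1+…+a3=8.200 → R3 fires; G=4 D=10 Y=8 M=5
Draw 6: a1=1.990, a2=4.192, a3=3.360, a4=3.040, a5=1.008, a0=13.590; τ=−ln(0.0866)/13.590=0.180 → t=0.735; u2·a0=0.6072·13.590=8.252; a1+a2=6.182 < 8.252 ≤ a1+…+a3=9.542 → R3 fires; G=4 D=10 Y=9 M=6
Draw 7: a1=2.388, a2=4.716, a3=3.780, a4=3.420, a5=1.008, a0=15.312; τ=−ln(0.3245)/15.312=0.074 → t=0.809; u2·a0=0.2174·15.312=3.329; a1=2.388 < 3.329 ≤ a1+a2=7.104 → R2 fires; G=3 D=11 Y=8 M=6
Draw 8: a1=2.388, a2=3.144, a3=3.360, a4=2.280, a5=0.756, a0=11.928; τ=−ln(0.1200)/11.928=0.178 → t=0.986; u2·a0=0.4518·11.928=5.389; a1=2.388 < 5.389 ≤ a1+a2=5.532 → R2 fires; G=2 D=12 Y=7 M=6
Draw 9: a1=2.388, a2=1.834, a3=2.940, a4=1.330, a5=0.504, a0=8.996; τ=−ln(0.6125)/8.996=0.054 → t=1.041; u2·a0=0.6061·8.996=5.452; a1+a2=4.222 < 5.452 ≤ a1+…+a3=7.162 → R3 fires; G=2 D=12 Y=8 M=7
Draw 10: a1=2.786, a2=2.096, a3=3.360, a4=1.520, a5=0.504, a0=10.266; τ=−ln(0.6425)/10.266=0.043 → t=1.084; u2·a0=0.6924·10.266=7.108; a1+a2=4.882 < 7.108 ≤ a1+…+a3=8.242 → R3 fires; G=2 D=12 Y=9 M=8
Draw 11: a1=3.184, a2=2.358, a3=3.780, a4=1.710, a5=0.504, a0=11.536; τ=−ln(0.1260)/11.536=0.180 → t=1.264; u2·a0=0.1397·11.536=1.612 ≤ a1=3.184 → R1 fires; G=4 D=14 Y=9 M=7
Draw 12: a1=2.786, a2=4.716, a3=3.780, a4=3.420, a5=1.008, a0=15.710; τ=−ln(0.5739)/15.710=0.035 → t=1.299 > T=1.28: stop.
D first becomes ≥ 8 when it reaches 8 at the event at t=0.360.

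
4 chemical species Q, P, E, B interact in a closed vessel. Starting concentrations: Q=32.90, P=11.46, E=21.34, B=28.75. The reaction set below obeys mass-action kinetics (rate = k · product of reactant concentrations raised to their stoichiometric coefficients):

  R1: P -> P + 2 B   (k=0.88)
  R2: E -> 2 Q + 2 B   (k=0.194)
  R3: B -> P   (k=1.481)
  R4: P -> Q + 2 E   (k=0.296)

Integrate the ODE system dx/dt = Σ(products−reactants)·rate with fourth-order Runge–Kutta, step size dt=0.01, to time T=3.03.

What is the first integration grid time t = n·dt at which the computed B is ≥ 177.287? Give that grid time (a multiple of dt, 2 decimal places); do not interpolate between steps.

RK4 with dt=0.01: 303 steps to T=3.03. Trajectory (selected grid times):
t=0.00: Q=32.90 P=11.46 E=21.34 B=28.75
t=0.34: Q=37.61 P=23.70 E=23.44 B=28.25
t=0.67: Q=43.75 P=35.76 E=27.60 B=33.74
t=1.01: Q=52.12 P=50.84 E=34.23 B=44.11
t=1.35: Q=63.30 P=70.62 E=43.80 B=59.43
t=1.68: Q=77.78 P=96.36 E=56.79 B=80.11
t=2.02: Q=97.84 P=132.25 E=75.29 B=109.30
t=2.36: Q=125.01 P=181.18 E=100.81 B=149.27
t=2.54: Q=143.14 P=213.95 E=118.01 B=176.08
t=2.55: Q=144.23 P=215.93 E=119.05 B=177.70
t=2.69: Q=160.67 P=245.69 E=134.71 B=202.06
t=3.03: Q=210.46 P=336.07 E=182.41 B=276.06
B(2.54)=176.077 < 177.287 but B(2.55)=177.700 ≥ 177.287, so the first grid time is t=2.55.

Threshold first reached at t = 2.55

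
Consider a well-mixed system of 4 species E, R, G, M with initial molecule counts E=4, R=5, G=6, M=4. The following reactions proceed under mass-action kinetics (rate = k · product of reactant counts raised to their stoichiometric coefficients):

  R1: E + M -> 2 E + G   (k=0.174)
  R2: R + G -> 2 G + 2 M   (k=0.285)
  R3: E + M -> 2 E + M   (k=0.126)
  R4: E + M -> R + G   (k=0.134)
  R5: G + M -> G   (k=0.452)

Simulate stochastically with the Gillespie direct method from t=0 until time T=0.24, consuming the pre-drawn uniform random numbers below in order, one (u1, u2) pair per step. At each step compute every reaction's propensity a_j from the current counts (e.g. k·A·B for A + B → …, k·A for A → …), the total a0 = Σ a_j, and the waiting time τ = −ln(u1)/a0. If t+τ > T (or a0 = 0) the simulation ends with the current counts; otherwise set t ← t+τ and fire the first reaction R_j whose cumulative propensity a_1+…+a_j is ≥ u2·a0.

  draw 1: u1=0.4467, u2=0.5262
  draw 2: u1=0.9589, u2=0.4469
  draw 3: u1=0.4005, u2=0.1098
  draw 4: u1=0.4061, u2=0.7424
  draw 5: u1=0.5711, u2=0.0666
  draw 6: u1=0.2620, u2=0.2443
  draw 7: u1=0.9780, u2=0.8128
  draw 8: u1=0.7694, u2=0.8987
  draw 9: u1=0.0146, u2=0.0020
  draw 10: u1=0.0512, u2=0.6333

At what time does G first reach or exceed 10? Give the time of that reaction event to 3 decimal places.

Threshold first reached at t = 0.090

t=0.000: E=4 R=5 G=6 M=4
Draw 1: a1=2.784, a2=8.550, a3=2.016, a4=2.144, a5=10.848, a0=26.342; τ=−ln(0.4467)/26.342=0.031 → t=0.031; u2·a0=0.5262·26.342=13.861; a1+…+a3=13.350 < 13.861 ≤ a1+…+a4=15.494 → R4 fires; E=3 R=6 G=7 M=3
Draw 2: a1=1.566, a2=11.970, a3=1.134, a4=1.206, a5=9.492, a0=25.368; τ=−ln(0.9589)/25.368=0.002 → t=0.032; u2·a0=0.4469·25.368=11.337; a1=1.566 < 11.337 ≤ a1+a2=13.536 → R2 fires; E=3 R=5 G=8 M=5
Draw 3: a1=2.610, a2=11.400, a3=1.890, a4=2.010, a5=18.080, a0=35.990; τ=−ln(0.4005)/35.990=0.025 → t=0.058; u2·a0=0.1098·35.990=3.952; a1=2.610 < 3.952 ≤ a1+a2=14.010 → R2 fires; E=3 R=4 G=9 M=7
Draw 4: a1=3.654, a2=10.260, a3=2.646, a4=2.814, a5=28.476, a0=47.850; τ=−ln(0.4061)/47.850=0.019 → t=0.077; u2·a0=0.7424·47.850=35.524; a1+…+a4=19.374 < 35.524 ≤ a1+…+a5=47.850 → R5 fires; E=3 R=4 G=9 M=6
Draw 5: a1=3.132, a2=10.260, a3=2.268, a4=2.412, a5=24.408, a0=42.480; τ=−ln(0.5711)/42.480=0.013 → t=0.090; u2·a0=0.0666·42.480=2.829 ≤ a1=3.132 → R1 fires; E=4 R=4 G=10 M=5
Draw 6: a1=3.480, a2=11.400, a3=2.520, a4=2.680, a5=22.600, a0=42.680; τ=−ln(0.2620)/42.680=0.031 → t=0.121; u2·a0=0.2443·42.680=10.427; a1=3.480 < 10.427 ≤ a1+a2=14.880 → R2 fires; E=4 R=3 G=11 M=7
Draw 7: a1=4.872, a2=9.405, a3=3.528, a4=3.752, a5=34.804, a0=56.361; τ=−ln(0.9780)/56.361=0.000 → t=0.121; u2·a0=0.8128·56.361=45.810; a1+…+a4=21.557 < 45.810 ≤ a1+…+a5=56.361 → R5 fires; E=4 R=3 G=11 M=6
Draw 8: a1=4.176, a2=9.405, a3=3.024, a4=3.216, a5=29.832, a0=49.653; τ=−ln(0.7694)/49.653=0.005 → t=0.127; u2·a0=0.8987·49.653=44.623; a1+…+a4=19.821 < 44.623 ≤ a1+…+a5=49.653 → R5 fires; E=4 R=3 G=11 M=5
Draw 9: a1=3.480, a2=9.405, a3=2.520, a4=2.680, a5=24.860, a0=42.945; τ=−ln(0.0146)/42.945=0.098 → t=0.225; u2·a0=0.0020·42.945=0.086 ≤ a1=3.480 → R1 fires; E=5 R=3 G=12 M=4
Draw 10: a1=3.480, a2=10.260, a3=2.520, a4=2.680, a5=21.696, a0=40.636; τ=−ln(0.0512)/40.636=0.073 → t=0.298 > T=0.24: stop.
G first becomes ≥ 10 when it reaches 10 at the event at t=0.090.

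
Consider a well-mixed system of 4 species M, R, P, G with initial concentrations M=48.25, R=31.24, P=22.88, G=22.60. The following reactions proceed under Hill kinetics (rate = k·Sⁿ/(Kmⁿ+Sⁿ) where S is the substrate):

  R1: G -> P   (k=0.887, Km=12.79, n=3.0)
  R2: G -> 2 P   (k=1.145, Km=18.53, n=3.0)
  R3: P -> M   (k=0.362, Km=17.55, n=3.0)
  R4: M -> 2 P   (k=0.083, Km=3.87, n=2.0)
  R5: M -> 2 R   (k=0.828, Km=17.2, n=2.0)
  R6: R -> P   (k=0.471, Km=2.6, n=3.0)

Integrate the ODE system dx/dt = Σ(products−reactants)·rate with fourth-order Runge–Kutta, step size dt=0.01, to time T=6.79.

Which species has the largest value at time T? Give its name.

RK4 with dt=0.01: 679 steps to T=6.79. Trajectory (selected grid times):
t=0.00: M=48.25 R=31.24 P=22.88 G=22.60
t=0.75: M=47.83 R=31.99 P=24.80 G=21.50
t=1.51: M=47.42 R=32.74 P=26.65 G=20.44
t=2.26: M=47.03 R=33.49 P=28.39 G=19.44
t=3.02: M=46.64 R=34.24 P=30.06 G=18.47
t=3.77: M=46.26 R=34.98 P=31.62 G=17.57
t=4.53: M=45.88 R=35.72 P=33.11 G=16.71
t=5.28: M=45.51 R=36.46 P=34.50 G=15.91
t=6.04: M=45.14 R=37.20 P=35.81 G=15.16
t=6.79: M=44.78 R=37.93 P=37.03 G=14.46
At T=6.79: M=44.78 R=37.93 P=37.03 G=14.46; the largest is M.

Dominant species at T: M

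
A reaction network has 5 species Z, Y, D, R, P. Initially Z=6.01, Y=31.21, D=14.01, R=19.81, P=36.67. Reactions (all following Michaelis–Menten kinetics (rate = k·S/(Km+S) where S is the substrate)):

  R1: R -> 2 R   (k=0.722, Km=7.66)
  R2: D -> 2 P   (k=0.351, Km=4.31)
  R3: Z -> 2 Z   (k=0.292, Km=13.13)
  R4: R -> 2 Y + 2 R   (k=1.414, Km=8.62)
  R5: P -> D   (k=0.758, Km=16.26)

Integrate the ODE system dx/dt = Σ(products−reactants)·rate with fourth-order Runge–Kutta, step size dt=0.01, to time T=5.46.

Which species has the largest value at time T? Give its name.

Dominant species at T: Y

RK4 with dt=0.01: 546 steps to T=5.46. Trajectory (selected grid times):
t=0.00: Z=6.01 Y=31.21 D=14.01 R=19.81 P=36.67
t=0.61: Z=6.07 Y=32.42 D=14.17 R=20.73 P=36.68
t=1.21: Z=6.12 Y=33.63 D=14.32 R=21.66 P=36.69
t=1.82: Z=6.18 Y=34.87 D=14.48 R=22.60 P=36.69
t=2.43: Z=6.24 Y=36.12 D=14.63 R=23.56 P=36.70
t=3.03: Z=6.29 Y=37.37 D=14.78 R=24.52 P=36.72
t=3.64: Z=6.35 Y=38.66 D=14.94 R=25.49 P=36.73
t=4.25: Z=6.41 Y=39.95 D=15.09 R=26.48 P=36.74
t=4.85: Z=6.47 Y=41.24 D=15.24 R=27.46 P=36.75
t=5.46: Z=6.52 Y=42.56 D=15.40 R=28.47 P=36.77
At T=5.46: Z=6.52 Y=42.56 D=15.40 R=28.47 P=36.77; the largest is Y.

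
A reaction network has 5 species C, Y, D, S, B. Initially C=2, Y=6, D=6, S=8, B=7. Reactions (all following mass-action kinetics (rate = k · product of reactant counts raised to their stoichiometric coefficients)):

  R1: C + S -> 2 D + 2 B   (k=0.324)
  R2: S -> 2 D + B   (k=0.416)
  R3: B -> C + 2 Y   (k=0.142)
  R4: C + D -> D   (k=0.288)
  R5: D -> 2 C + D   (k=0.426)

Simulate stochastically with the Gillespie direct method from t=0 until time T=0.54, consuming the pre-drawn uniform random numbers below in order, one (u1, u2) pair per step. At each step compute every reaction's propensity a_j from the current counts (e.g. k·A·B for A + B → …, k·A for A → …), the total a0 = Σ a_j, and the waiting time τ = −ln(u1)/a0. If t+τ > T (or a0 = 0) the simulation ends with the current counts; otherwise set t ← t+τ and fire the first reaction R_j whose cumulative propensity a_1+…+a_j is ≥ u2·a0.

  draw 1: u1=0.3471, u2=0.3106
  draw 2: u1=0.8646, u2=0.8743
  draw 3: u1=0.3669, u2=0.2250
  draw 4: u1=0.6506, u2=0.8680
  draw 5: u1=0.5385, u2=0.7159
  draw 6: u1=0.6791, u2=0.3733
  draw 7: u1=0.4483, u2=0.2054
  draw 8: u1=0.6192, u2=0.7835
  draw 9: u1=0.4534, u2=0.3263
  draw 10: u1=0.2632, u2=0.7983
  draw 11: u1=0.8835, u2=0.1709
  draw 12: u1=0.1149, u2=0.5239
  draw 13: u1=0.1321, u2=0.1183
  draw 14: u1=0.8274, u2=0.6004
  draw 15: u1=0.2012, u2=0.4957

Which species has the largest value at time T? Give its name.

t=0.000: C=2 Y=6 D=6 S=8 B=7
Draw 1: a1=5.184, a2=3.328, a3=0.994, a4=3.456, a5=2.556, a0=15.518; τ=−ln(0.3471)/15.518=0.068 → t=0.068; u2·a0=0.3106·15.518=4.820 ≤ a1=5.184 → R1 fires; C=1 Y=6 D=8 S=7 B=9
Draw 2: a1=2.268, a2=2.912, a3=1.278, a4=2.304, a5=3.408, a0=12.170; τ=−ln(0.8646)/12.170=0.012 → t=0.080; u2·a0=0.8743·12.170=10.640; a1+…+a4=8.762 < 10.640 ≤ a1+…+a5=12.170 → R5 fires; C=3 Y=6 D=8 S=7 B=9
Draw 3: a1=6.804, a2=2.912, a3=1.278, a4=6.912, a5=3.408, a0=21.314; τ=−ln(0.3669)/21.314=0.047 → t=0.127; u2·a0=0.2250·21.314=4.796 ≤ a1=6.804 → R1 fires; C=2 Y=6 D=10 S=6 B=11
Draw 4: a1=3.888, a2=2.496, a3=1.562, a4=5.760, a5=4.260, a0=17.966; τ=−ln(0.6506)/17.966=0.024 → t=0.151; u2·a0=0.8680·17.966=15.594; a1+…+a4=13.706 < 15.594 ≤ a1+…+a5=17.966 → R5 fires; C=4 Y=6 D=10 S=6 B=11
Draw 5: a1=7.776, a2=2.496, a3=1.562, a4=11.520, a5=4.260, a0=27.614; τ=−ln(0.5385)/27.614=0.022 → t=0.174; u2·a0=0.7159·27.614=19.769; a1+…+a3=11.834 < 19.769 ≤ a1+…+a4=23.354 → R4 fires; C=3 Y=6 D=10 S=6 B=11
Draw 6: a1=5.832, a2=2.496, a3=1.562, a4=8.640, a5=4.260, a0=22.790; τ=−ln(0.6791)/22.790=0.017 → t=0.191; u2·a0=0.3733·22.790=8.508; a1+a2=8.328 < 8.508 ≤ a1+…+a3=9.890 → R3 fires; C=4 Y=8 D=10 S=6 B=10
Draw 7: a1=7.776, a2=2.496, a3=1.420, a4=11.520, a5=4.260, a0=27.472; τ=−ln(0.4483)/27.472=0.029 → t=0.220; u2·a0=0.2054·27.472=5.643 ≤ a1=7.776 → R1 fires; C=3 Y=8 D=12 S=5 B=12
Draw 8: a1=4.860, a2=2.080, a3=1.704, a4=10.368, a5=5.112, a0=24.124; τ=−ln(0.6192)/24.124=0.020 → t=0.240; u2·a0=0.7835·24.124=18.901; a1+…+a3=8.644 < 18.901 ≤ a1+…+a4=19.012 → R4 fires; C=2 Y=8 D=12 S=5 B=12
Draw 9: a1=3.240, a2=2.080, a3=1.704, a4=6.912, a5=5.112, a0=19.048; τ=−ln(0.4534)/19.048=0.042 → t=0.281; u2·a0=0.3263·19.048=6.215; a1+a2=5.320 < 6.215 ≤ a1+…+a3=7.024 → R3 fires; C=3 Y=10 D=12 S=5 B=11
Draw 10: a1=4.860, a2=2.080, a3=1.562, a4=10.368, a5=5.112, a0=23.982; τ=−ln(0.2632)/23.982=0.056 → t=0.337; u2·a0=0.7983·23.982=19.145; a1+…+a4=18.870 < 19.145 ≤ a1+…+a5=23.982 → R5 fires; C=5 Y=10 D=12 S=5 B=11
Draw 11: a1=8.100, a2=2.080, a3=1.562, a4=17.280, a5=5.112, a0=34.134; τ=−ln(0.8835)/34.134=0.004 → t=0.340; u2·a0=0.1709·34.134=5.834 ≤ a1=8.100 → R1 fires; C=4 Y=10 D=14 S=4 B=13
Draw 12: a1=5.184, a2=1.664, a3=1.846, a4=16.128, a5=5.964, a0=30.786; τ=−ln(0.1149)/30.786=0.070 → t=0.411; u2·a0=0.5239·30.786=16.129; a1+…+a3=8.694 < 16.129 ≤ a1+…+a4=24.822 → R4 fires; C=3 Y=10 D=14 S=4 B=13
Draw 13: a1=3.888, a2=1.664, a3=1.846, a4=12.096, a5=5.964, a0=25.458; τ=−ln(0.1321)/25.458=0.080 → t=0.490; u2·a0=0.1183·25.458=3.012 ≤ a1=3.888 → R1 fires; C=2 Y=10 D=16 S=3 B=15
Draw 14: a1=1.944, a2=1.248, a3=2.130, a4=9.216, a5=6.816, a0=21.354; τ=−ln(0.8274)/21.354=0.009 → t=0.499; u2·a0=0.6004·21.354=12.821; a1+…+a3=5.322 < 12.821 ≤ a1+…+a4=14.538 → R4 fires; C=1 Y=10 D=16 S=3 B=15
Draw 15: a1=0.972, a2=1.248, a3=2.130, a4=4.608, a5=6.816, a0=15.774; τ=−ln(0.2012)/15.774=0.102 → t=0.601 > T=0.54: stop.
At T=0.54: C=1 Y=10 D=16 S=3 B=15; the largest is D.

Dominant species at T: D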